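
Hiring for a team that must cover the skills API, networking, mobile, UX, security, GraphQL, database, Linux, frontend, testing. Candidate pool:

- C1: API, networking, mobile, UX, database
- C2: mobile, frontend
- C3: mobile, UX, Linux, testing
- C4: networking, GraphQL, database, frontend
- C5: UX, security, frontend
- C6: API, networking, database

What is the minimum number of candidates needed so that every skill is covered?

C1, C3, C4, C5 together cover {API, networking, mobile, UX, security, GraphQL, database, Linux, frontend, testing} — every skill.
No 3 of the 6 candidates cover everything (all 20 triples fall short), so 4 is minimum.

4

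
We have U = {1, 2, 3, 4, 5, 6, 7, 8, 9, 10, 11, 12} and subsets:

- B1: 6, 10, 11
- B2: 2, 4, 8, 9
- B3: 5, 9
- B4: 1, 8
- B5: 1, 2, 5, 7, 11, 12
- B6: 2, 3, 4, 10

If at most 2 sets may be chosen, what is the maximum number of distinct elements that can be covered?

Choosing B2, B5 covers {1, 2, 4, 5, 7, 8, 9, 11, 12} — 9 elements.
No choice of 2 sets does better; here 3, 6, 10 are left uncovered.

9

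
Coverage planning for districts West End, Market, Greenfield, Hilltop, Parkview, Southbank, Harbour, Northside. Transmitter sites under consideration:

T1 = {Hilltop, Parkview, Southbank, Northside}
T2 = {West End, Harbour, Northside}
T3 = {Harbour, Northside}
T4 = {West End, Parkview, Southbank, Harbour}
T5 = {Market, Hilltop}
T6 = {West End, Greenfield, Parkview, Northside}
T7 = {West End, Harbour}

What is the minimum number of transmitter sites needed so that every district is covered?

3

T4, T5, T6 together cover {West End, Market, Greenfield, Hilltop, Parkview, Southbank, Harbour, Northside} — every district.
No 2 of the 7 transmitter sites cover everything (all 21 pairs fall short), so 3 is minimum.
Greedy (largest uncovered first) would take T1, T2, T5, T6 — 4 transmitter sites — but 3 suffice.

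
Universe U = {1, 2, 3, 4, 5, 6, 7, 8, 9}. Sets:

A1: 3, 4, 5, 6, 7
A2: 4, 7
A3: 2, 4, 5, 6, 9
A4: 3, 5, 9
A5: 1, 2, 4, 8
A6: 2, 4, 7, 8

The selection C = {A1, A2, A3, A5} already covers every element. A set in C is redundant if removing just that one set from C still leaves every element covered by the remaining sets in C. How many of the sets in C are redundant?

Drop A1: 3 uncovered — not redundant.
Drop A2: the rest still cover every element — redundant.
Drop A3: 9 uncovered — not redundant.
Drop A5: 1, 8 uncovered — not redundant.
1 redundant: A2.

1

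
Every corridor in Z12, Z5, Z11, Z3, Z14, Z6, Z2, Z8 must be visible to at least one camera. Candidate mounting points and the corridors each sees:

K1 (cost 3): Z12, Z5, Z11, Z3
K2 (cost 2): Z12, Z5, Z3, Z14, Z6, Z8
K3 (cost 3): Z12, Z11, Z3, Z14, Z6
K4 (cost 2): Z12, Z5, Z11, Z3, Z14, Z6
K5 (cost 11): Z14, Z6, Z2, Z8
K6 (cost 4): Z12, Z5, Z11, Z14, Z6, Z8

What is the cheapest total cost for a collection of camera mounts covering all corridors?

K4, K5 cover every corridor at cost 2 + 11 = 13.
Any cover uses at least 2 camera mounts; among all covering selections none totals below 13.

13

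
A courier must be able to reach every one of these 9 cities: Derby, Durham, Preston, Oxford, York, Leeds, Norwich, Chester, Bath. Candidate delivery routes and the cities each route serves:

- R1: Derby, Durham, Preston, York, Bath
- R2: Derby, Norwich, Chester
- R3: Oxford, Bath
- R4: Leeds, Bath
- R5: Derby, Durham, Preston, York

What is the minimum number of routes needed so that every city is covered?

R1, R2, R3, R4 together cover {Derby, Durham, Preston, Oxford, York, Leeds, Norwich, Chester, Bath} — every city.
No 3 of the 5 routes cover everything (all 10 triples fall short), so 4 is minimum.

4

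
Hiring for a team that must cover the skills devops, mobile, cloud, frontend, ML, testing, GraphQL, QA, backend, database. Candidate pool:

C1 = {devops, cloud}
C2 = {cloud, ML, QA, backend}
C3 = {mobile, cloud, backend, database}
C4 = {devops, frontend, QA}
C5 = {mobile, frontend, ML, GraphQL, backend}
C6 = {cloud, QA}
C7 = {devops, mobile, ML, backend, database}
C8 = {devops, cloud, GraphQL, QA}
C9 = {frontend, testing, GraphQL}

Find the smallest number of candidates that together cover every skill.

3

C2, C7, C9 together cover {devops, mobile, cloud, frontend, ML, testing, GraphQL, QA, backend, database} — every skill.
No 2 of the 9 candidates cover everything (all 36 pairs fall short), so 3 is minimum.
Greedy (largest uncovered first) would take C5, C8, C3, C9 — 4 candidates — but 3 suffice.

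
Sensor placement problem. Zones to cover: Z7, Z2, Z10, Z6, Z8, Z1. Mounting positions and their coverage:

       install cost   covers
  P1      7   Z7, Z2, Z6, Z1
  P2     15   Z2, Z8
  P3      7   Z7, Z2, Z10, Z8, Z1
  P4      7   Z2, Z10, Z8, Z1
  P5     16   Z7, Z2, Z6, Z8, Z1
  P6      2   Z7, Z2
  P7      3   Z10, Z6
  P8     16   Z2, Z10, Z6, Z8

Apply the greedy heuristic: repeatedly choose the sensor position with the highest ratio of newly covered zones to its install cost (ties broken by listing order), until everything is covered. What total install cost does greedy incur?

12

Pick 1: P6 adds 2 new (Z7, Z2) at install cost 2 (ratio 2/2).
Pick 2: P7 adds 2 new (Z10, Z6) at install cost 3 (ratio 2/3).
Pick 3: P3 adds 2 new (Z8, Z1) at install cost 7 (ratio 2/7).
Greedy total install cost: 2 + 3 + 7 = 12. (The true optimum is 10, so greedy overshoots here.)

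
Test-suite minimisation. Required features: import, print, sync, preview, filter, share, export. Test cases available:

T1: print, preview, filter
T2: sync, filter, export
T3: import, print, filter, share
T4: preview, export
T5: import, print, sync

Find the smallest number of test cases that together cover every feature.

T1, T2, T3 together cover {import, print, sync, preview, filter, share, export} — every feature.
No 2 of the 5 test cases cover everything (all 10 pairs fall short), so 3 is minimum.

3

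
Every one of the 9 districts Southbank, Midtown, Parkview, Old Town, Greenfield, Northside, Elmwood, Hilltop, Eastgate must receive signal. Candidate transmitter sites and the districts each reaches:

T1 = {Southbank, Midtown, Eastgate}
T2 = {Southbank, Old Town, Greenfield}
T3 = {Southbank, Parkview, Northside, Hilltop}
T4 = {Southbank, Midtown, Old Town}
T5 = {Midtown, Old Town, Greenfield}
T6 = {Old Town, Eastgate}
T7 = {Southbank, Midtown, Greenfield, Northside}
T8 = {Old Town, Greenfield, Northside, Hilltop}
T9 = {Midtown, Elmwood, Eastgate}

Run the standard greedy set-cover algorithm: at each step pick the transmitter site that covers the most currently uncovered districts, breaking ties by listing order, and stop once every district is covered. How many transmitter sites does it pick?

3

Pick 1: T3 covers 4 new districts (Southbank, Parkview, Northside, Hilltop).
Pick 2: T5 covers 3 new districts (Midtown, Old Town, Greenfield).
Pick 3: T9 covers 2 new districts (Elmwood, Eastgate).
Greedy uses 3 transmitter sites.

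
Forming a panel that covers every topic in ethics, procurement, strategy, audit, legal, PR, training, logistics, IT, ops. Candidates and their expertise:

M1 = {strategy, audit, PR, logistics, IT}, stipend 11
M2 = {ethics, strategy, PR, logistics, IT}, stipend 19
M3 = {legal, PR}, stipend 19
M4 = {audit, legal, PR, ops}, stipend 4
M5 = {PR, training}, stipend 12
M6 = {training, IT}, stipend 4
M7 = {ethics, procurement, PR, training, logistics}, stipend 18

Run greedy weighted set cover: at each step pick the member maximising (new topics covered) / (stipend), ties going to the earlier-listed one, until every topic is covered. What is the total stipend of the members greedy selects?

37

Pick 1: M4 adds 4 new (audit, legal, PR, ops) at stipend 4 (ratio 4/4).
Pick 2: M6 adds 2 new (training, IT) at stipend 4 (ratio 2/4).
Pick 3: M1 adds 2 new (strategy, logistics) at stipend 11 (ratio 2/11).
Pick 4: M7 adds 2 new (ethics, procurement) at stipend 18 (ratio 2/18).
Greedy total stipend: 4 + 4 + 11 + 18 = 37. (The true optimum is 33, so greedy overshoots here.)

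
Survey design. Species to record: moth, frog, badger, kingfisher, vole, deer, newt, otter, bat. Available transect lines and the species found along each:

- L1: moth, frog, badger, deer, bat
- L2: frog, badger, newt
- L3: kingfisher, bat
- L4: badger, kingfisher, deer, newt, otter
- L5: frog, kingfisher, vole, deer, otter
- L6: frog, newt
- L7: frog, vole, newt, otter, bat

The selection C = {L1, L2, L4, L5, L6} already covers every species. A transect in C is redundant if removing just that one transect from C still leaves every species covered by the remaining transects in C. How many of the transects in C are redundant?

3

Drop L1: moth, bat uncovered — not redundant.
Drop L2: the rest still cover every species — redundant.
Drop L4: the rest still cover every species — redundant.
Drop L5: vole uncovered — not redundant.
Drop L6: the rest still cover every species — redundant.
3 redundant: L2, L4, L6.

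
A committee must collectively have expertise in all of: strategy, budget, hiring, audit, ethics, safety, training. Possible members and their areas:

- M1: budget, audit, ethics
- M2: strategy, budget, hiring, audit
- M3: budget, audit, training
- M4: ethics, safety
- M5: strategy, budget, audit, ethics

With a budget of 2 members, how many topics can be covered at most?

Choosing M2, M4 covers {strategy, budget, hiring, audit, ethics, safety} — 6 topics.
No choice of 2 members does better; here training is left uncovered.

6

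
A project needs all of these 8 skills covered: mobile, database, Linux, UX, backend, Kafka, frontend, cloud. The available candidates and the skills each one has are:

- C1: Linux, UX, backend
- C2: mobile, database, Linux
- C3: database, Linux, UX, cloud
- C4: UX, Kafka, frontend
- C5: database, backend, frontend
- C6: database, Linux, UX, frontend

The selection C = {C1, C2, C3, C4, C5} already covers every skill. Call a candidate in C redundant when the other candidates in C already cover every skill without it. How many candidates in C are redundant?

Drop C1: the rest still cover every skill — redundant.
Drop C2: mobile uncovered — not redundant.
Drop C3: cloud uncovered — not redundant.
Drop C4: Kafka uncovered — not redundant.
Drop C5: the rest still cover every skill — redundant.
2 redundant: C1, C5.

2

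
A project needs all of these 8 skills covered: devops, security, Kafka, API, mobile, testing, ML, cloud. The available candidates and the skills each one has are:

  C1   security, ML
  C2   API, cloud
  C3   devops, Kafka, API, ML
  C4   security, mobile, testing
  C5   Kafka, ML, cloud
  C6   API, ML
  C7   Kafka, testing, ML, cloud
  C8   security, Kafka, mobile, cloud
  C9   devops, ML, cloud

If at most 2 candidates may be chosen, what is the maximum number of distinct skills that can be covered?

7

Choosing C3, C4 covers {devops, security, Kafka, API, mobile, testing, ML} — 7 skills.
No choice of 2 candidates does better; here cloud is left uncovered.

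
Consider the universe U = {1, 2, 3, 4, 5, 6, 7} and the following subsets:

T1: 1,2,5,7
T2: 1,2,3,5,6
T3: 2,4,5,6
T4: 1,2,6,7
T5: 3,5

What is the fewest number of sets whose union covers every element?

T1, T2, T3 together cover {1, 2, 3, 4, 5, 6, 7} — every element.
No 2 of the 5 sets cover everything (all 10 pairs fall short), so 3 is minimum.

3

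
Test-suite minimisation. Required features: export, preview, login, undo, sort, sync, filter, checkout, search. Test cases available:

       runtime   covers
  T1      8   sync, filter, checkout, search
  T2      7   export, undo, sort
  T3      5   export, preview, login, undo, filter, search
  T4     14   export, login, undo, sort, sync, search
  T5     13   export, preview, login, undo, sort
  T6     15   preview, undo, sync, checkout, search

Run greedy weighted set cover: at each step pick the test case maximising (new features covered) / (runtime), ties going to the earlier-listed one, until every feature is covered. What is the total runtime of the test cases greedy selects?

Pick 1: T3 adds 6 new (export, preview, login, undo, filter, search) at runtime 5 (ratio 6/5).
Pick 2: T1 adds 2 new (sync, checkout) at runtime 8 (ratio 2/8).
Pick 3: T2 adds 1 new (sort) at runtime 7 (ratio 1/7).
Greedy total runtime: 5 + 8 + 7 = 20.

20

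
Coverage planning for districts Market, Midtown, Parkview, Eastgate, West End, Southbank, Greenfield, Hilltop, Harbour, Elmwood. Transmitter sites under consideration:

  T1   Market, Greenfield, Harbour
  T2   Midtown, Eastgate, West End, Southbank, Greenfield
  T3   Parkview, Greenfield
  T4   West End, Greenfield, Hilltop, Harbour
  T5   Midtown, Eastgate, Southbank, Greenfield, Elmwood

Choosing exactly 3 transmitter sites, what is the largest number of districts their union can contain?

Choosing T1, T4, T5 covers {Market, Midtown, Eastgate, West End, Southbank, Greenfield, Hilltop, Harbour, Elmwood} — 9 districts.
No choice of 3 transmitter sites does better; here Parkview is left uncovered.

9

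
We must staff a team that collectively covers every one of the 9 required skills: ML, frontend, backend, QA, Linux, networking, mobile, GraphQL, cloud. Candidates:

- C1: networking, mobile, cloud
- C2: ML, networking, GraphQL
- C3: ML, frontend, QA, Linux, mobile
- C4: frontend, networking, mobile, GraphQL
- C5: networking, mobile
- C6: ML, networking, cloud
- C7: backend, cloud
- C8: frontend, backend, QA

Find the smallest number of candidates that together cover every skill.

3

C2, C3, C7 together cover {ML, frontend, backend, QA, Linux, networking, mobile, GraphQL, cloud} — every skill.
No 2 of the 8 candidates cover everything (all 28 pairs fall short), so 3 is minimum.
Greedy (largest uncovered first) would take C3, C1, C2, C7 — 4 candidates — but 3 suffice.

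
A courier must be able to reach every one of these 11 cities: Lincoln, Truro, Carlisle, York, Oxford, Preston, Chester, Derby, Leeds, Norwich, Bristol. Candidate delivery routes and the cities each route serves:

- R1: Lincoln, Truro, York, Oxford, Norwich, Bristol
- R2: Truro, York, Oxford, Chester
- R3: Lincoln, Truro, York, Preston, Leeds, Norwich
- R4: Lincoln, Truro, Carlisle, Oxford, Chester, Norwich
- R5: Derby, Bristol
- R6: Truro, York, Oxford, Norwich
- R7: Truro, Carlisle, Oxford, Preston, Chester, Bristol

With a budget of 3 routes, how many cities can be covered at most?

Choosing R3, R4, R5 covers {Lincoln, Truro, Carlisle, York, Oxford, Preston, Chester, Derby, Leeds, Norwich, Bristol} — 11 cities.
That is all 11 cities.

11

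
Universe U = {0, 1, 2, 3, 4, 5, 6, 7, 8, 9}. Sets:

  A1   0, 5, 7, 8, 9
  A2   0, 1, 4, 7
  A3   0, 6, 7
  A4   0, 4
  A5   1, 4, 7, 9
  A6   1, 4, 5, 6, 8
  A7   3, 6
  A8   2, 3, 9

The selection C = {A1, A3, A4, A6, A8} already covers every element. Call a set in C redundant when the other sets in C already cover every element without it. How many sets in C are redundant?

Drop A1: the rest still cover every element — redundant.
Drop A3: the rest still cover every element — redundant.
Drop A4: the rest still cover every element — redundant.
Drop A6: 1 uncovered — not redundant.
Drop A8: 2, 3 uncovered — not redundant.
3 redundant: A1, A3, A4.

3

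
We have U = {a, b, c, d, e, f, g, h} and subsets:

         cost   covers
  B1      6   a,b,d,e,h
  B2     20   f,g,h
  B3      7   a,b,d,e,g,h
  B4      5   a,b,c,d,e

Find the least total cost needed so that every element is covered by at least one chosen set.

B2, B4 cover every element at cost 20 + 5 = 25.
Any cover uses at least 2 sets; among all covering selections none totals below 25.
Greedy by coverage-per-cost would pick B4, B3, B2 for 32 — worse than the optimum 25.

25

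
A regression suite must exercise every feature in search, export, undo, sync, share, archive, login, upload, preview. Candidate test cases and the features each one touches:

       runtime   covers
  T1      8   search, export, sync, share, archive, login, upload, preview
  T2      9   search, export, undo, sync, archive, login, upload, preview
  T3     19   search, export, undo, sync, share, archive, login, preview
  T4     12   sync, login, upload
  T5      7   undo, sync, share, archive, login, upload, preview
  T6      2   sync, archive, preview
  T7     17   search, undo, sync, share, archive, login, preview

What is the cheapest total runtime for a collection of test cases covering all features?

T1, T5 cover every feature at runtime 8 + 7 = 15.
Any cover uses at least 2 test cases; among all covering selections none totals below 15.
Greedy by coverage-per-runtime would pick T6, T1, T5 for 17 — worse than the optimum 15.

15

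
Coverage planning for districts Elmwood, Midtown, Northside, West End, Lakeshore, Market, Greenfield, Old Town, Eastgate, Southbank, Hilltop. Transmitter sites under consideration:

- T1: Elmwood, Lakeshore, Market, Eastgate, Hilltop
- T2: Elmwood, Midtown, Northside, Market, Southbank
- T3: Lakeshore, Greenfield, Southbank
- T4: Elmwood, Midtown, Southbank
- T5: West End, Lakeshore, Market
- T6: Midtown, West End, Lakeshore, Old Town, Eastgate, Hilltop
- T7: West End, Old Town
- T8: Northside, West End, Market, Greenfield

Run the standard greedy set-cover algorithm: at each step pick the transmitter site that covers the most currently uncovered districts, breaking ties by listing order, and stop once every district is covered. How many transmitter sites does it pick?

Pick 1: T6 covers 6 new districts (Midtown, West End, Lakeshore, Old Town, Eastgate, Hilltop).
Pick 2: T2 covers 4 new districts (Elmwood, Northside, Market, Southbank).
Pick 3: T3 covers 1 new districts (Greenfield).
Greedy uses 3 transmitter sites.

3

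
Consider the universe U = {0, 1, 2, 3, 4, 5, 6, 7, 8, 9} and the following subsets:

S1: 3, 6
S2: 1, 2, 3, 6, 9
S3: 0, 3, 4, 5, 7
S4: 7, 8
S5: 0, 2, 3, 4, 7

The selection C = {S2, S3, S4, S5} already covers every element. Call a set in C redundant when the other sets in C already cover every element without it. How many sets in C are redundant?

1

Drop S2: 1, 6, 9 uncovered — not redundant.
Drop S3: 5 uncovered — not redundant.
Drop S4: 8 uncovered — not redundant.
Drop S5: the rest still cover every element — redundant.
1 redundant: S5.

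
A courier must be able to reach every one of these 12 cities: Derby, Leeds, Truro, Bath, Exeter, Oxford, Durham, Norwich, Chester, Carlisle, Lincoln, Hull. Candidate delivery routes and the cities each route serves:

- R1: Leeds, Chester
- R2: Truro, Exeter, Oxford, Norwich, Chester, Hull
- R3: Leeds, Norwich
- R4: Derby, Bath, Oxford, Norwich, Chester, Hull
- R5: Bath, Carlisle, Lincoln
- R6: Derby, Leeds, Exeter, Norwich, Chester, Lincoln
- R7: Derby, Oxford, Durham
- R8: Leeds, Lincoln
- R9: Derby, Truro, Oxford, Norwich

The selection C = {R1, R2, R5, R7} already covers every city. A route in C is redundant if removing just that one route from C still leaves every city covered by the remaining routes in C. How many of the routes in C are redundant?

0

Drop R1: Leeds uncovered — not redundant.
Drop R2: Truro, Exeter, Norwich, Hull uncovered — not redundant.
Drop R5: Bath, Carlisle, Lincoln uncovered — not redundant.
Drop R7: Derby, Durham uncovered — not redundant.
None of the routes in C is redundant.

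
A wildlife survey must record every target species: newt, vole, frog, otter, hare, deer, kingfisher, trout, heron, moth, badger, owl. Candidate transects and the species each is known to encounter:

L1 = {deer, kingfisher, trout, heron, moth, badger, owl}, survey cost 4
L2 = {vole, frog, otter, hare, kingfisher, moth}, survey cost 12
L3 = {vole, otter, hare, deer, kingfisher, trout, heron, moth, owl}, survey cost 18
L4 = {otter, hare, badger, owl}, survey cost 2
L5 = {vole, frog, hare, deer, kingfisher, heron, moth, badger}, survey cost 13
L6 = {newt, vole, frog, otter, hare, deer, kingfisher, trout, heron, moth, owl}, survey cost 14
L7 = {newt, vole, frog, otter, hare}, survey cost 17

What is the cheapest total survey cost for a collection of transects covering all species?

16

L4, L6 cover every species at survey cost 2 + 14 = 16.
Any cover uses at least 2 transects; among all covering selections none totals below 16.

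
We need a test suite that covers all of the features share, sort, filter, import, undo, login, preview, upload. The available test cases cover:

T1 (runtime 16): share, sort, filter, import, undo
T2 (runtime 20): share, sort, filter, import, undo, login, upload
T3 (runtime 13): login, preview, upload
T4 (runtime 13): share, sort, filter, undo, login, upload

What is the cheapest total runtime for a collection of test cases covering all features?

29

T1, T3 cover every feature at runtime 16 + 13 = 29.
Any cover uses at least 2 test cases; among all covering selections none totals below 29.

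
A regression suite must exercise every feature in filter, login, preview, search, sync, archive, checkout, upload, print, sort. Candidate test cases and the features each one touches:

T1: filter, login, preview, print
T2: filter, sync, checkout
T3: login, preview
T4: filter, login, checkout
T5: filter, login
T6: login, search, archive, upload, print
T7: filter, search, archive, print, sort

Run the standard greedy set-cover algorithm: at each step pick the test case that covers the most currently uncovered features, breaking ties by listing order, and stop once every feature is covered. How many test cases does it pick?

Pick 1: T6 covers 5 new features (login, search, archive, upload, print).
Pick 2: T2 covers 3 new features (filter, sync, checkout).
Pick 3: T1 covers 1 new features (preview).
Pick 4: T7 covers 1 new features (sort).
Greedy uses 4 test cases.

4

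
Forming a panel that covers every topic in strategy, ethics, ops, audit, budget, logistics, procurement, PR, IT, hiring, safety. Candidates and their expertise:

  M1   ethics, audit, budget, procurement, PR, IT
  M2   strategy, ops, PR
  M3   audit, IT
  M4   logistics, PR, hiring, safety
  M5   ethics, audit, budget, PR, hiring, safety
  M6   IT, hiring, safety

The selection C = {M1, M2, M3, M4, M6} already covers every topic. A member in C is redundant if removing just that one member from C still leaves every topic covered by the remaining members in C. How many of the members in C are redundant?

Drop M1: ethics, budget, procurement uncovered — not redundant.
Drop M2: strategy, ops uncovered — not redundant.
Drop M3: the rest still cover every topic — redundant.
Drop M4: logistics uncovered — not redundant.
Drop M6: the rest still cover every topic — redundant.
2 redundant: M3, M6.

2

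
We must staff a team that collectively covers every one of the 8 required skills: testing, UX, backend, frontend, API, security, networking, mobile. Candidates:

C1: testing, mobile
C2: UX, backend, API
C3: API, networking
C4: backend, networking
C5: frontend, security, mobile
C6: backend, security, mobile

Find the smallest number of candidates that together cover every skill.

C1, C2, C3, C5 together cover {testing, UX, backend, frontend, API, security, networking, mobile} — every skill.
No 3 of the 6 candidates cover everything (all 20 triples fall short), so 4 is minimum.

4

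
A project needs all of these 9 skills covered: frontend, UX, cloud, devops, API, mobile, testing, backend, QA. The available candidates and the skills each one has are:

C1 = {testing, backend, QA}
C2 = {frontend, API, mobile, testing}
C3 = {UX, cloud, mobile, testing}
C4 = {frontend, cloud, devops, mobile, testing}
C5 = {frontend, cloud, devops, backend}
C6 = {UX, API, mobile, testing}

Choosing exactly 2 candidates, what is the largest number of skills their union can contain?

Choosing C5, C6 covers {frontend, UX, cloud, devops, API, mobile, testing, backend} — 8 skills.
No choice of 2 candidates does better; here QA is left uncovered.

8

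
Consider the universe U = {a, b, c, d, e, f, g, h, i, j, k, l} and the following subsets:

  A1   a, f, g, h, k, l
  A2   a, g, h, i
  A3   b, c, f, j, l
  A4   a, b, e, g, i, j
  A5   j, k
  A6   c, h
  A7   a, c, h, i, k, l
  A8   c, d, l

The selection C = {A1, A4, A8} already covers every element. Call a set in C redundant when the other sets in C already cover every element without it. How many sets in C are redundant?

0

Drop A1: f, h, k uncovered — not redundant.
Drop A4: b, e, i, j uncovered — not redundant.
Drop A8: c, d uncovered — not redundant.
None of the sets in C is redundant.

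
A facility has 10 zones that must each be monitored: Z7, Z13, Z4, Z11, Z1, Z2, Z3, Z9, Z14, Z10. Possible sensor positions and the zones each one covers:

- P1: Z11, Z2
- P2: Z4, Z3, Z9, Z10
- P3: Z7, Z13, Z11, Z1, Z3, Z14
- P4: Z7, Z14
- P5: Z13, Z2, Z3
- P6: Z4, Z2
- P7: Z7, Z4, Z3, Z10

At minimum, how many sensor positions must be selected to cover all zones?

3

P1, P2, P3 together cover {Z7, Z13, Z4, Z11, Z1, Z2, Z3, Z9, Z14, Z10} — every zone.
No 2 of the 7 sensor positions cover everything (all 21 pairs fall short), so 3 is minimum.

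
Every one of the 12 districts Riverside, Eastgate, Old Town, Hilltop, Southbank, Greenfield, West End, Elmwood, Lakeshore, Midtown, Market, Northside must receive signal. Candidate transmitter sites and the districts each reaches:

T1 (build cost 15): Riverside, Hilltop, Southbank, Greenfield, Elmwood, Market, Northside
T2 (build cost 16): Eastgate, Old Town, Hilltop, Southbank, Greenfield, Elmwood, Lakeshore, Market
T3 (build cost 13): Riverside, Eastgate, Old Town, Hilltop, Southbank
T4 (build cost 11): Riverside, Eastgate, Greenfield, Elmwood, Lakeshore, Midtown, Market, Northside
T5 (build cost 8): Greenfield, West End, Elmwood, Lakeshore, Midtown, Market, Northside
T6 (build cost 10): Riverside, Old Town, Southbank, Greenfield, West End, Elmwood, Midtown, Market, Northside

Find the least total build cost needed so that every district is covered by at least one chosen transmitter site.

T3, T5 cover every district at build cost 13 + 8 = 21.
Any cover uses at least 2 transmitter sites; among all covering selections none totals below 21.
Greedy by coverage-per-build cost would pick T6, T2 for 26 — worse than the optimum 21.

21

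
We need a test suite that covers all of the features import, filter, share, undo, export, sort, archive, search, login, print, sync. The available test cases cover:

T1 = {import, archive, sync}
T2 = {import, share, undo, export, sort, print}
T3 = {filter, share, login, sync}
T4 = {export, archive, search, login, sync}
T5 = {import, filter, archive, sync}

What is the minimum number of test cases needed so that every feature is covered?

T2, T3, T4 together cover {import, filter, share, undo, export, sort, archive, search, login, print, sync} — every feature.
No 2 of the 5 test cases cover everything (all 10 pairs fall short), so 3 is minimum.

3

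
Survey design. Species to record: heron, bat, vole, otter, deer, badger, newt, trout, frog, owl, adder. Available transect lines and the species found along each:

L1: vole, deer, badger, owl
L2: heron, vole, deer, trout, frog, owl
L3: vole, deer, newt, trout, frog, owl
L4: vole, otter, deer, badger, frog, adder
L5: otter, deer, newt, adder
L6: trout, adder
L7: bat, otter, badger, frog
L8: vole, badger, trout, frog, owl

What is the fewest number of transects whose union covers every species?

L2, L5, L7 together cover {heron, bat, vole, otter, deer, badger, newt, trout, frog, owl, adder} — every species.
No 2 of the 8 transects cover everything (all 28 pairs fall short), so 3 is minimum.
Greedy (largest uncovered first) would take L2, L4, L3, L7 — 4 transects — but 3 suffice.

3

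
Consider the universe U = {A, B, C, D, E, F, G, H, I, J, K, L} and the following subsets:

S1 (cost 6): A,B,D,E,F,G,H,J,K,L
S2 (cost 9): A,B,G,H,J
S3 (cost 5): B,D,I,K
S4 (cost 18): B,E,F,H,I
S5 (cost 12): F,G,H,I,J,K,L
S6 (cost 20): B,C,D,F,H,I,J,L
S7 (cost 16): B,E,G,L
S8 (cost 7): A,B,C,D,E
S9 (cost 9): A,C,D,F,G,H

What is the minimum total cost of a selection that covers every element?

18

S1, S3, S8 cover every element at cost 6 + 5 + 7 = 18.
Any cover uses at least 2 sets; among all covering selections none totals below 18.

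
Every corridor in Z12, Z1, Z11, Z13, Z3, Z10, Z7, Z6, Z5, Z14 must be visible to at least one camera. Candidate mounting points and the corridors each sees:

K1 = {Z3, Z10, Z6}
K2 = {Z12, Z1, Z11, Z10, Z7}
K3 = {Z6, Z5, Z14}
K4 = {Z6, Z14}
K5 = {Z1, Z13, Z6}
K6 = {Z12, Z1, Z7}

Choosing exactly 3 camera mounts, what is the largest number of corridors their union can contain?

9

Choosing K1, K2, K3 covers {Z12, Z1, Z11, Z3, Z10, Z7, Z6, Z5, Z14} — 9 corridors.
No choice of 3 camera mounts does better; here Z13 is left uncovered.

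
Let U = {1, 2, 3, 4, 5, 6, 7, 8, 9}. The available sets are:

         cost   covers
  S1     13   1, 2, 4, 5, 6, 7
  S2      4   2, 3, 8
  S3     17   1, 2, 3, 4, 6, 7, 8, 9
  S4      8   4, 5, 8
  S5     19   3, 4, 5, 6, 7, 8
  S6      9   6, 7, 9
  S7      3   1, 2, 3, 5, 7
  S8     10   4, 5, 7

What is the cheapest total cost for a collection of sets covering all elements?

S3, S7 cover every element at cost 17 + 3 = 20.
Any cover uses at least 2 sets; among all covering selections none totals below 20.
Greedy by coverage-per-cost would pick S7, S2, S6, S4 for 24 — worse than the optimum 20.

20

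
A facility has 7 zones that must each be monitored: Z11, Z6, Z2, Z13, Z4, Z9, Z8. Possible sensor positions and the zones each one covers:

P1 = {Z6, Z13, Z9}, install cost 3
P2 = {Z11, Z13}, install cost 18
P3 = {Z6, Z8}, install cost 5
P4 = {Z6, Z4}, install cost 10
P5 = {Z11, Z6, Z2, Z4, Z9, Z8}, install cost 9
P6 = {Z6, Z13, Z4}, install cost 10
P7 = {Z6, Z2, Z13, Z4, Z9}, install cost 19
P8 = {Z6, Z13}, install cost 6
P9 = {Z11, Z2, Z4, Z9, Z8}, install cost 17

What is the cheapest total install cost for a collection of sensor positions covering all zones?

12

P1, P5 cover every zone at install cost 3 + 9 = 12.
Any cover uses at least 2 sensor positions; among all covering selections none totals below 12.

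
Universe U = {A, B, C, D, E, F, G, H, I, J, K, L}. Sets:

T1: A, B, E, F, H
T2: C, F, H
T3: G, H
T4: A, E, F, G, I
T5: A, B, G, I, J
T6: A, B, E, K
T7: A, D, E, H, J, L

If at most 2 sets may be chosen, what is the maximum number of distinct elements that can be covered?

9

Choosing T4, T7 covers {A, D, E, F, G, H, I, J, L} — 9 elements.
No choice of 2 sets does better; here B, C, K are left uncovered.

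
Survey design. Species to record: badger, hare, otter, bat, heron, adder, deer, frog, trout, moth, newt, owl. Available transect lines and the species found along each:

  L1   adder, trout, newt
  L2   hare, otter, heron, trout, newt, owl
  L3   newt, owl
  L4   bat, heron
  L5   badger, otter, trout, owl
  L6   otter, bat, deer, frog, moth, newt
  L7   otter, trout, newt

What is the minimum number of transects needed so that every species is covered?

L1, L2, L5, L6 together cover {badger, hare, otter, bat, heron, adder, deer, frog, trout, moth, newt, owl} — every species.
No 3 of the 7 transects cover everything (all 35 triples fall short), so 4 is minimum.

4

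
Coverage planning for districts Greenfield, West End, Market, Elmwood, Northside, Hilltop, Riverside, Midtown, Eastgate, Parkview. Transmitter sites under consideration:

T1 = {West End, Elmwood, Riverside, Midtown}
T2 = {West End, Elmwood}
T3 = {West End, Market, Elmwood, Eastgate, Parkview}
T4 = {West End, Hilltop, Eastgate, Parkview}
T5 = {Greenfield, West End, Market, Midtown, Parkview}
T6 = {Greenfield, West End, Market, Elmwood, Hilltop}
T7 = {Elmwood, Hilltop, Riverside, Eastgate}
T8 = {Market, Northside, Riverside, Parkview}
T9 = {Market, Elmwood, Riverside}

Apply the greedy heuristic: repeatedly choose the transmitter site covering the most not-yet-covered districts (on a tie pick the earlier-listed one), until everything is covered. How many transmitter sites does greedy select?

Pick 1: T3 covers 5 new districts (West End, Market, Elmwood, Eastgate, Parkview).
Pick 2: T1 covers 2 new districts (Riverside, Midtown).
Pick 3: T6 covers 2 new districts (Greenfield, Hilltop).
Pick 4: T8 covers 1 new districts (Northside).
Greedy uses 4 transmitter sites. (The true minimum is 3.)

4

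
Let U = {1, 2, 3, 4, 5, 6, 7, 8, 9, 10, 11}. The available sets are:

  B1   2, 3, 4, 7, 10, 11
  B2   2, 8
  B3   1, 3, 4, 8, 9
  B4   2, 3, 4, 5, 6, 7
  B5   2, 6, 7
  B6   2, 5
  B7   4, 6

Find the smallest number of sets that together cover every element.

B1, B3, B4 together cover {1, 2, 3, 4, 5, 6, 7, 8, 9, 10, 11} — every element.
No 2 of the 7 sets cover everything (all 21 pairs fall short), so 3 is minimum.

3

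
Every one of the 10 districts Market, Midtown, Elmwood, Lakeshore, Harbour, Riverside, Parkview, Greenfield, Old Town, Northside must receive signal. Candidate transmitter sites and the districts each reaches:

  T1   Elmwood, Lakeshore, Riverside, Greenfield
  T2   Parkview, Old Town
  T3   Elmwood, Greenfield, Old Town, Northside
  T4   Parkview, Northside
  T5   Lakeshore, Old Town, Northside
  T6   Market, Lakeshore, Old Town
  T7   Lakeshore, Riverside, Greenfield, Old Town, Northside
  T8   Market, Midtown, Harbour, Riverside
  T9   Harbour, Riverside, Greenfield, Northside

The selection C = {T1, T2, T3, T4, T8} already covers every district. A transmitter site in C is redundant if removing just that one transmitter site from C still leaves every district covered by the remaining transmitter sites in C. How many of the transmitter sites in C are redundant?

Drop T1: Lakeshore uncovered — not redundant.
Drop T2: the rest still cover every district — redundant.
Drop T3: the rest still cover every district — redundant.
Drop T4: the rest still cover every district — redundant.
Drop T8: Market, Midtown, Harbour uncovered — not redundant.
3 redundant: T2, T3, T4.

3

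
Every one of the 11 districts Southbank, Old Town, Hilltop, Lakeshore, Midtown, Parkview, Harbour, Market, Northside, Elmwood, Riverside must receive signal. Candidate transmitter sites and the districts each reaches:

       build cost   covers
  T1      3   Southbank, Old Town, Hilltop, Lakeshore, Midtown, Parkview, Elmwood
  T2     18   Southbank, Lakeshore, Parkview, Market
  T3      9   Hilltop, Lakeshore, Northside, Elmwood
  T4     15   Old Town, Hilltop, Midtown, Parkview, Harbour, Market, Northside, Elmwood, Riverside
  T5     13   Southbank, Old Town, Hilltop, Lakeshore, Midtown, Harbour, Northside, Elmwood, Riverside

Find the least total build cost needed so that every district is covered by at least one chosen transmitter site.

18

T1, T4 cover every district at build cost 3 + 15 = 18.
Any cover uses at least 2 transmitter sites; among all covering selections none totals below 18.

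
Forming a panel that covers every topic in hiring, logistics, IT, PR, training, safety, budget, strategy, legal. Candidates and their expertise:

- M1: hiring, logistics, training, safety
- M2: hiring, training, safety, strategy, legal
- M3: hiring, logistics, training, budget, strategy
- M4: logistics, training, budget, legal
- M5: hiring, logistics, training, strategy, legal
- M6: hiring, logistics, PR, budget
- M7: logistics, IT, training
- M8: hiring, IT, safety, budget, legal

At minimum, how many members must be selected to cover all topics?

M2, M6, M7 together cover {hiring, logistics, IT, PR, training, safety, budget, strategy, legal} — every topic.
No 2 of the 8 members cover everything (all 28 pairs fall short), so 3 is minimum.

3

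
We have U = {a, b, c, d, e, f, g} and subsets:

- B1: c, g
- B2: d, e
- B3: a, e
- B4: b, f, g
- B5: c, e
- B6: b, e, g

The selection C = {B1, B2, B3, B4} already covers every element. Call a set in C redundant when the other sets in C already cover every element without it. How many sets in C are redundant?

0

Drop B1: c uncovered — not redundant.
Drop B2: d uncovered — not redundant.
Drop B3: a uncovered — not redundant.
Drop B4: b, f uncovered — not redundant.
None of the sets in C is redundant.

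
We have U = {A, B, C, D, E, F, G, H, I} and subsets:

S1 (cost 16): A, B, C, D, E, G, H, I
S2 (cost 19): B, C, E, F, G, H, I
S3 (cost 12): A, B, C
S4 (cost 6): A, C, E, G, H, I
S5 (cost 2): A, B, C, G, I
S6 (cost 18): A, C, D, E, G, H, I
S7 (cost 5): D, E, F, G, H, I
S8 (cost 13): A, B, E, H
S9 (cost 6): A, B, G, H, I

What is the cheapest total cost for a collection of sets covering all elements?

7

S5, S7 cover every element at cost 2 + 5 = 7.
Any cover uses at least 2 sets; among all covering selections none totals below 7.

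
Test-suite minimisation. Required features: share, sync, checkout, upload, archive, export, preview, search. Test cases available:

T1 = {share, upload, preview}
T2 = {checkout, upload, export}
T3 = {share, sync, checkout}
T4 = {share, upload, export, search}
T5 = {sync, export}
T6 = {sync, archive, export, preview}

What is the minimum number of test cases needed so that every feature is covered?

T2, T4, T6 together cover {share, sync, checkout, upload, archive, export, preview, search} — every feature.
No 2 of the 6 test cases cover everything (all 15 pairs fall short), so 3 is minimum.

3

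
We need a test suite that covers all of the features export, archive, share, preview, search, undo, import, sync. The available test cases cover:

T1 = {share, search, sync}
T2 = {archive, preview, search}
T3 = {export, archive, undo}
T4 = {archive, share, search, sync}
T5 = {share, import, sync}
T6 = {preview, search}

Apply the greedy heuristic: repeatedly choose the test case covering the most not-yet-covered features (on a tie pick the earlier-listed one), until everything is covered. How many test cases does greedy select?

4

Pick 1: T4 covers 4 new features (archive, share, search, sync).
Pick 2: T3 covers 2 new features (export, undo).
Pick 3: T2 covers 1 new features (preview).
Pick 4: T5 covers 1 new features (import).
Greedy uses 4 test cases. (The true minimum is 3.)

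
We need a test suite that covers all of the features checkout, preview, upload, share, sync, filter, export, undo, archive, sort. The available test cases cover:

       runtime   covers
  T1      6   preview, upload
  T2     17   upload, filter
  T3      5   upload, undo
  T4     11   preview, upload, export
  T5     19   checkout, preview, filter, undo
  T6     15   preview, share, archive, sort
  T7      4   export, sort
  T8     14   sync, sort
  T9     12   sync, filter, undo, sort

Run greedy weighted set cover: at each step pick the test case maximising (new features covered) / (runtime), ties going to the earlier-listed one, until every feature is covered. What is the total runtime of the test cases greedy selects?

55

Pick 1: T7 adds 2 new (export, sort) at runtime 4 (ratio 2/4).
Pick 2: T3 adds 2 new (upload, undo) at runtime 5 (ratio 2/5).
Pick 3: T6 adds 3 new (preview, share, archive) at runtime 15 (ratio 3/15).
Pick 4: T9 adds 2 new (sync, filter) at runtime 12 (ratio 2/12).
Pick 5: T5 adds 1 new (checkout) at runtime 19 (ratio 1/19).
Greedy total runtime: 4 + 5 + 15 + 12 + 19 = 55.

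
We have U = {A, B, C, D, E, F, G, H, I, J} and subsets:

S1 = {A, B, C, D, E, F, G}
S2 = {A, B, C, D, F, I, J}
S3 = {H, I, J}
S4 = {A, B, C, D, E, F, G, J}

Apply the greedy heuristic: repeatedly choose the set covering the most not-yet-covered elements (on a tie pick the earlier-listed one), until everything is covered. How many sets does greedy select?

2

Pick 1: S4 covers 8 new elements (A, B, C, D, E, F, G, J).
Pick 2: S3 covers 2 new elements (H, I).
Greedy uses 2 sets.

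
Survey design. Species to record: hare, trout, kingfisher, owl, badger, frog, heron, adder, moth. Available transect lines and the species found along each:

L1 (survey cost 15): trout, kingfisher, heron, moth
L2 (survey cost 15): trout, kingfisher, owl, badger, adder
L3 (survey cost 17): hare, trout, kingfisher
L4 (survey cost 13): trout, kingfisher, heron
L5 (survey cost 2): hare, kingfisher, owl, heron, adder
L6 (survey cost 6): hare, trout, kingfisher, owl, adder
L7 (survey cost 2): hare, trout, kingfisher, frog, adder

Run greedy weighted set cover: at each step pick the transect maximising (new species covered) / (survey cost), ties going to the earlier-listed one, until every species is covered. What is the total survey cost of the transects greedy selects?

34

Pick 1: L5 adds 5 new (hare, kingfisher, owl, heron, adder) at survey cost 2 (ratio 5/2).
Pick 2: L7 adds 2 new (trout, frog) at survey cost 2 (ratio 2/2).
Pick 3: L1 adds 1 new (moth) at survey cost 15 (ratio 1/15).
Pick 4: L2 adds 1 new (badger) at survey cost 15 (ratio 1/15).
Greedy total survey cost: 2 + 2 + 15 + 15 = 34. (The true optimum is 32, so greedy overshoots here.)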